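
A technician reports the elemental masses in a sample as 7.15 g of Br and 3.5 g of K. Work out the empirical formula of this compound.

Moles — Br: 7.15 / 79.90 = 0.08949 mol; K: 3.5 / 39.10 = 0.08951 mol
Smallest is Br at 0.08949 mol; normalising gives Br 1.000, K 1.000
→ BrK

BrK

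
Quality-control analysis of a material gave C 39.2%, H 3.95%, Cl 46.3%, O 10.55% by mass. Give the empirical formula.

Assume 100 g: 39.2 g C, 3.95 g H, 46.3 g Cl, 10.55 g O.
n(C) = 39.2/12.01 = 3.264, n(H) = 3.95/1.008 = 3.919, n(Cl) = 46.3/35.45 = 1.306, n(O) = 10.55/16.00 = 0.6594
Divide by the smallest (0.6594 mol O): C 4.950, H 5.943, Cl 1.981, O 1.000
Ratio ≈ 5:6:2:1, so the empirical formula is C5H6Cl2O

C5H6Cl2O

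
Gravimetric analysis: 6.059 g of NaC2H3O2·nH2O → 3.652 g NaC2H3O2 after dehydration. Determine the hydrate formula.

NaC2H3O2·3H2O

Mass of water lost = 6.059 − 3.652 = 2.407 g → 2.407 / 18.02 = 0.1336 mol H2O
Molar mass of NaC2H3O2 = 82.03 g/mol → mol NaC2H3O2 = 3.652 / 82.03 = 0.04452
n = 0.1336 / 0.04452 = 3.00 ≈ 3 → NaC2H3O2·3H2O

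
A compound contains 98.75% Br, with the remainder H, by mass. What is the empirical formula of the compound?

Assume 100 g: 98.75 g Br, 1.25 g H.
Moles — Br: 98.75 / 79.90 = 1.236 mol; H: 1.25 / 1.008 = 1.24 mol
Divide by the smallest (1.236 mol Br): Br 1.000, H 1.003
→ BrH

BrH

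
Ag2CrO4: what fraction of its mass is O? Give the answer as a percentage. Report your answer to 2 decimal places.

Molar mass = 2(107.87) + 1(52.00) + 4(16.00) = 331.740 g/mol
Mass of O per mole = 4 × 16.00 = 64.000 g
% O = 64.000 / 331.740 × 100 = 19.29%

19.29%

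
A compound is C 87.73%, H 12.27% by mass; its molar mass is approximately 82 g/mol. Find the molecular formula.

Assume 100 g: 87.73 g C, 12.27 g H.
n(C) = 87.73/12.01 = 7.305, n(H) = 12.27/1.008 = 12.17
Smallest is C at 7.305 mol; normalising gives C 1.000, H 1.666
Multiply by 3: C 3.00, H 5.00 → C3H5
Empirical-formula mass = 41.07 g/mol
n = 82 / 41.07 = 2.00 ≈ 2
Molecular formula = (C3H5)×2 = C6H10

C6H10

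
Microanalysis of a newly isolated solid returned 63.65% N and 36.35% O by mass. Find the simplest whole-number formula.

Assume 100 g: 63.65 g N, 36.35 g O.
N: 63.65 g ÷ 14.01 g/mol = 4.543 mol
O: 36.35 g ÷ 16.00 g/mol = 2.272 mol
Smallest is O at 2.272 mol; normalising gives N 2.000, O 1.000
≈ 2:1 → N2O

N2O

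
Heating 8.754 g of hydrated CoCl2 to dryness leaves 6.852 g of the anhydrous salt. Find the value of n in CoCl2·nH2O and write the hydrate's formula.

Mass of water lost = 8.754 − 6.852 = 1.902 g → 1.902 / 18.02 = 0.1055 mol H2O
Molar mass of CoCl2 = 129.83 g/mol → mol CoCl2 = 6.852 / 129.83 = 0.05278
n = 0.1055 / 0.05278 = 2.00 ≈ 2 → CoCl2·2H2O

CoCl2·2H2O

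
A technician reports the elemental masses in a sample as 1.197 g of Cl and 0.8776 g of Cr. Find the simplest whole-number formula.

Cl: 1.197 g ÷ 35.45 g/mol = 0.03377 mol
Cr: 0.8776 g ÷ 52.00 g/mol = 0.01688 mol
Smallest is Cr at 0.01688 mol; normalising gives Cl 2.001, Cr 1.000
≈ 2:1 → Cl2Cr

Cl2Cr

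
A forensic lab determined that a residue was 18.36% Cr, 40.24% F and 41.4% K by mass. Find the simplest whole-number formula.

Assume 100 g: 18.36 g Cr, 40.24 g F, 41.4 g K.
Moles — Cr: 18.36 / 52.00 = 0.3531 mol; F: 40.24 / 19.00 = 2.118 mol; K: 41.4 / 39.10 = 1.059 mol
Smallest is Cr at 0.3531 mol; normalising gives Cr 1.000, F 5.998, K 2.999
→ CrF6K3

CrF6K3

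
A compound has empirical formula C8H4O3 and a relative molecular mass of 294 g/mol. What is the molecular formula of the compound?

C16H8O6

Empirical-formula mass = 148.11 g/mol
n = 294 / 148.11 = 1.98 ≈ 2
Molecular formula = (C8H4O3)2 = C16H8O6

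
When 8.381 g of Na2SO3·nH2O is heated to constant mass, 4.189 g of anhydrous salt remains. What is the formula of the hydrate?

Na2SO3·7H2O

Mass of water lost = 8.381 − 4.189 = 4.192 g → 4.192 / 18.02 = 0.2326 mol H2O
Molar mass of Na2SO3 = 126.05 g/mol → mol Na2SO3 = 4.189 / 126.05 = 0.03323
n = 0.2326 / 0.03323 = 7.00 ≈ 7 → Na2SO3·7H2O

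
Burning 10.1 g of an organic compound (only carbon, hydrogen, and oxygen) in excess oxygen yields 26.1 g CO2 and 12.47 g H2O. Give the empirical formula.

C6H14O

mol C = 26.1 / 44.01 = 0.5930; mass C = 0.5930 × 12.01 = 7.122 g
mol H = 2 × (12.47 / 18.02) = 1.384; mass H = 1.384 × 1.008 = 1.395 g
mass O = 10.1 − (8.518) = 1.582 g → mol O = 0.09890
Divide by the smallest (0.0989 mol O): C 5.996, H 13.994, O 1.000
Ratio ≈ 6:14:1, so the empirical formula is C6H14O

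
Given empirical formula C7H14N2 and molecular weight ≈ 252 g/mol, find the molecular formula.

Empirical-formula mass = 126.20 g/mol
n = 252 / 126.20 = 2.00 ≈ 2
Molecular formula = (C7H14N2)2 = C14H28N4

C14H28N4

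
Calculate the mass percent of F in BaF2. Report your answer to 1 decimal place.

Molar mass = 1(137.33) + 2(19.00) = 175.330 g/mol
Mass of F per mole = 2 × 19.00 = 38.000 g
% F = 38.000 / 175.330 × 100 = 21.7%

21.7%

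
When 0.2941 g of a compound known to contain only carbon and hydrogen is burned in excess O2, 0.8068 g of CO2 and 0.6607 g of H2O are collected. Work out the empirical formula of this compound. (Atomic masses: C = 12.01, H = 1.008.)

mol C = 0.8068 / 44.01 = 0.01833; mass C = 0.01833 × 12.01 = 0.2202 g
mol H = 2 × (0.6607 / 18.02) = 0.07333; mass H = 0.07333 × 1.008 = 0.07392 g
Divide by the smallest (0.01833 mol C): C 1.000, H 4.000
→ CH4

CH4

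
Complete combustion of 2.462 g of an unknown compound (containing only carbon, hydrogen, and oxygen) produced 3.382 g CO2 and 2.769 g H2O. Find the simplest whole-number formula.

CH4O

mol C = 3.382 / 44.01 = 0.07685; mass C = 0.07685 × 12.01 = 0.9229 g
mol H = 2 × (2.769 / 18.02) = 0.3073; mass H = 0.3073 × 1.008 = 0.3098 g
mass O = 2.462 − (1.233) = 1.229 g → mol O = 0.07683
Ratios (÷ 0.07683): C 1.000, H 4.000, O 1.000
≈ 1:4:1 → CH4O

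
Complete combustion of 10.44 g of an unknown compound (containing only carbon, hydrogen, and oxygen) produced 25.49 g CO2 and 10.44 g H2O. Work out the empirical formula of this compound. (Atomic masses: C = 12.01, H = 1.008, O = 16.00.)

mol C = 25.49 / 44.01 = 0.5792; mass C = 0.5792 × 12.01 = 6.956 g
mol H = 2 × (10.44 / 18.02) = 1.159; mass H = 1.159 × 1.008 = 1.168 g
mass O = 10.44 − (8.124) = 2.316 g → mol O = 0.1447
Smallest is O at 0.1447 mol; normalising gives C 4.001, H 8.005, O 1.000
→ C4H8O

C4H8O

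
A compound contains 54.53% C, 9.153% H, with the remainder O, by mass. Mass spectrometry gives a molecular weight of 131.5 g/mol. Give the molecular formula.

C6H12O3

Assume 100 g: 54.53 g C, 9.153 g H, 36.317 g O.
n(C) = 54.53/12.01 = 4.54, n(H) = 9.153/1.008 = 9.08, n(O) = 36.317/16.00 = 2.27
Divide by the smallest (2.27 mol O): C 2.000, H 4.000, O 1.000
Ratio ≈ 2:4:1, so the empirical formula is C2H4O
Empirical-formula mass = 44.05 g/mol
n = 131.5 / 44.05 = 2.99 ≈ 3
Molecular formula = (C2H4O)×3 = C6H12O3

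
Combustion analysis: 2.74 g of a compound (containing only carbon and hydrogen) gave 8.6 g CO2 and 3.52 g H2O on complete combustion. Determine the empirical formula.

CH2

mol C = 8.6 / 44.01 = 0.1954; mass C = 0.1954 × 12.01 = 2.347 g
mol H = 2 × (3.52 / 18.02) = 0.3907; mass H = 0.3907 × 1.008 = 0.3938 g
Ratios (÷ 0.1954): C 1.000, H 1.999
→ CH2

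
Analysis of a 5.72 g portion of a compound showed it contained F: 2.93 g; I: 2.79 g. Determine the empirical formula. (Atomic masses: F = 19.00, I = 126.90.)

F7I

Moles — F: 2.93 / 19.00 = 0.1542 mol; I: 2.79 / 126.90 = 0.02199 mol
Smallest is I at 0.02199 mol; normalising gives F 7.014, I 1.000
→ F7I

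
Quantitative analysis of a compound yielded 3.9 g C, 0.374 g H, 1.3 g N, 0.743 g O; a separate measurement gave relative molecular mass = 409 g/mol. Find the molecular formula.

Moles — C: 3.9 / 12.01 = 0.3247 mol; H: 0.374 / 1.008 = 0.371 mol; N: 1.3 / 14.01 = 0.09279 mol; O: 0.743 / 16.00 = 0.04644 mol
Ratios (÷ 0.04644): C 6.993, H 7.990, N 1.998, O 1.000
→ C7H8N2O
Empirical-formula mass = 136.15 g/mol
n = 409 / 136.15 = 3.00 ≈ 3
Molecular formula = (C7H8N2O)×3 = C21H24N6O3

C21H24N6O3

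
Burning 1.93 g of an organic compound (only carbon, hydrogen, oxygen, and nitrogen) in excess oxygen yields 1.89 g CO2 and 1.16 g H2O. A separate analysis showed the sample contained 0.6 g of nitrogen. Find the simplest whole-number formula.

mol C = 1.89 / 44.01 = 0.04294; mass C = 0.04294 × 12.01 = 0.5158 g
mol H = 2 × (1.16 / 18.02) = 0.1287; mass H = 0.1287 × 1.008 = 0.1298 g
mol N = 0.6 / 14.01 = 0.04283
mass O = 1.93 − (1.246) = 0.6845 g → mol O = 0.04278
Smallest is O at 0.04278 mol; normalising gives C 1.004, H 3.010, N 1.001, O 1.000
Ratio ≈ 1:3:1:1, so the empirical formula is CH3NO

CH3NO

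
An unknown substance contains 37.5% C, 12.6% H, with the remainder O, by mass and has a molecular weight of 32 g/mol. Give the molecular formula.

Assume 100 g: 37.5 g C, 12.6 g H, 49.9 g O.
Moles — C: 37.5 / 12.01 = 3.122 mol; H: 12.6 / 1.008 = 12.5 mol; O: 49.9 / 16.00 = 3.119 mol
Divide by the smallest (3.119 mol O): C 1.001, H 4.008, O 1.000
→ CH4O
Empirical-formula mass = 32.04 g/mol
n = 32 / 32.04 = 1.00 ≈ 1
Molecular formula = empirical formula = CH4O

CH4O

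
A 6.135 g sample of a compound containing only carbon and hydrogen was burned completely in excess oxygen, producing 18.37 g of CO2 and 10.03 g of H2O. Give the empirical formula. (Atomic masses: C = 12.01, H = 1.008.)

C3H8

mol C = 18.37 / 44.01 = 0.4174; mass C = 0.4174 × 12.01 = 5.013 g
mol H = 2 × (10.03 / 18.02) = 1.113; mass H = 1.113 × 1.008 = 1.122 g
Divide by the smallest (0.4174 mol C): C 1.000, H 2.667
×3: C 3.00, H 8.00 → C3H8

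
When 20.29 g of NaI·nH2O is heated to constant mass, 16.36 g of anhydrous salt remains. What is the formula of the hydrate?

NaI·2H2O

Mass of water lost = 20.29 − 16.36 = 3.93 g → 3.93 / 18.02 = 0.2181 mol H2O
Molar mass of NaI = 149.89 g/mol → mol NaI = 16.36 / 149.89 = 0.1091
n = 0.2181 / 0.1091 = 2.00 ≈ 2 → NaI·2H2O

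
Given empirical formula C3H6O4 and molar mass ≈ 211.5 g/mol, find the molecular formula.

Empirical-formula mass = 106.08 g/mol
n = 211.5 / 106.08 = 1.99 ≈ 2
Molecular formula = (C3H6O4)2 = C6H12O8

C6H12O8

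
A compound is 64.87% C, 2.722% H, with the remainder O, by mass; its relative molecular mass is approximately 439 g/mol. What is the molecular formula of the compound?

Assume 100 g: 64.87 g C, 2.722 g H, 32.408 g O.
n(C) = 64.87/12.01 = 5.401, n(H) = 2.722/1.008 = 2.7, n(O) = 32.408/16.00 = 2.026
Ratios (÷ 2.026): C 2.667, H 1.333, O 1.000
×3: C 8.00, H 4.00, O 3.00 → C8H4O3
Empirical-formula mass = 148.11 g/mol
n = 439 / 148.11 = 2.96 ≈ 3
Molecular formula = (C8H4O3)×3 = C24H12O9

C24H12O9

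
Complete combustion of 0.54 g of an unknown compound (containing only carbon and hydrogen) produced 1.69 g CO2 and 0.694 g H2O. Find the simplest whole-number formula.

CH2

mol C = 1.69 / 44.01 = 0.03840; mass C = 0.03840 × 12.01 = 0.4612 g
mol H = 2 × (0.694 / 18.02) = 0.07703; mass H = 0.07703 × 1.008 = 0.07764 g
Ratios (÷ 0.0384): C 1.000, H 2.006
≈ 1:2 → CH2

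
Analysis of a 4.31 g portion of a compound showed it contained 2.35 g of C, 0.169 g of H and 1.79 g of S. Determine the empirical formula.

C7H6S2

C: 2.35 g ÷ 12.01 g/mol = 0.1957 mol
H: 0.169 g ÷ 1.008 g/mol = 0.1677 mol
S: 1.79 g ÷ 32.07 g/mol = 0.05582 mol
Divide by the smallest (0.05582 mol S): C 3.506, H 3.004, S 1.000
×2: C 7.01, H 6.01, S 2.00 → C7H6S2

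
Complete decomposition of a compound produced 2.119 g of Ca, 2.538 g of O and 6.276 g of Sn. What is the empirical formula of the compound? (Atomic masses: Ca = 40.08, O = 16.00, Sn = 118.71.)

n(Ca) = 2.119/40.08 = 0.05287, n(O) = 2.538/16.00 = 0.1586, n(Sn) = 6.276/118.71 = 0.05287
Ratios (÷ 0.05287): Ca 1.000, O 3.000, Sn 1.000
Ratio ≈ 1:3:1, so the empirical formula is CaO3Sn

CaO3Sn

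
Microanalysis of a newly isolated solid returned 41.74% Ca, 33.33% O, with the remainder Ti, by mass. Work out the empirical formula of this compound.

Assume 100 g: 41.74 g Ca, 33.33 g O, 24.93 g Ti.
Moles — Ca: 41.74 / 40.08 = 1.041 mol; O: 33.33 / 16.00 = 2.083 mol; Ti: 24.93 / 47.87 = 0.5208 mol
Smallest is Ti at 0.5208 mol; normalising gives Ca 2.000, O 4.000, Ti 1.000
≈ 2:4:1 → Ca2O4Ti

Ca2O4Ti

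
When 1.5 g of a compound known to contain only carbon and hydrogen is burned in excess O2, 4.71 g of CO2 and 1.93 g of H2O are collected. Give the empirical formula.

CH2

mol C = 4.71 / 44.01 = 0.1070; mass C = 0.1070 × 12.01 = 1.285 g
mol H = 2 × (1.93 / 18.02) = 0.2142; mass H = 0.2142 × 1.008 = 0.2159 g
Divide by the smallest (0.107 mol C): C 1.000, H 2.002
≈ 1:2 → CH2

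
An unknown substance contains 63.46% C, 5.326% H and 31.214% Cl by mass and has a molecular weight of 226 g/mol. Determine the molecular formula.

Assume 100 g: 63.46 g C, 5.326 g H, 31.214 g Cl.
Moles — C: 63.46 / 12.01 = 5.284 mol; H: 5.326 / 1.008 = 5.284 mol; Cl: 31.214 / 35.45 = 0.8805 mol
Smallest is Cl at 0.8805 mol; normalising gives C 6.001, H 6.001, Cl 1.000
→ C6H6Cl
Empirical-formula mass = 113.56 g/mol
n = 226 / 113.56 = 1.99 ≈ 2
Molecular formula = (C6H6Cl)×2 = C12H12Cl2

C12H12Cl2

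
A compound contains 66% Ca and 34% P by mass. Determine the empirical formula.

Assume 100 g: 66 g Ca, 34 g P.
n(Ca) = 66/40.08 = 1.647, n(P) = 34/30.97 = 1.098
Smallest is P at 1.098 mol; normalising gives Ca 1.500, P 1.000
Scaling by 2: Ca 3.00, P 2.00 → Ca3P2

Ca3P2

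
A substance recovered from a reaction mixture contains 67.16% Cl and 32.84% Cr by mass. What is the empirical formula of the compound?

Assume 100 g: 67.16 g Cl, 32.84 g Cr.
Cl: 67.16 g ÷ 35.45 g/mol = 1.894 mol
Cr: 32.84 g ÷ 52.00 g/mol = 0.6315 mol
Ratios (÷ 0.6315): Cl 3.000, Cr 1.000
Ratio ≈ 3:1, so the empirical formula is Cl3Cr

Cl3Cr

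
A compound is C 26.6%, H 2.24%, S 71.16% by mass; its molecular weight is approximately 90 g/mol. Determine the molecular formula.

C2H2S2

Assume 100 g: 26.6 g C, 2.24 g H, 71.16 g S.
Moles — C: 26.6 / 12.01 = 2.215 mol; H: 2.24 / 1.008 = 2.222 mol; S: 71.16 / 32.07 = 2.219 mol
Divide by the smallest (2.215 mol C): C 1.000, H 1.003, S 1.002
≈ 1:1:1 → CHS
Empirical-formula mass = 45.09 g/mol
n = 90 / 45.09 = 2.00 ≈ 2
Molecular formula = (CHS)×2 = C2H2S2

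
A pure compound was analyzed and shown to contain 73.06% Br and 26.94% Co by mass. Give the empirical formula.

Assume 100 g: 73.06 g Br, 26.94 g Co.
Moles — Br: 73.06 / 79.90 = 0.9144 mol; Co: 26.94 / 58.93 = 0.4572 mol
Ratios (÷ 0.4572): Br 2.000, Co 1.000
Ratio ≈ 2:1, so the empirical formula is Br2Co

Br2Co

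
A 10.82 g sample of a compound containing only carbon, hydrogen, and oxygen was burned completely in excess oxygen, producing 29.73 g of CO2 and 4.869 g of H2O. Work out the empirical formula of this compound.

C5H4O

mol C = 29.73 / 44.01 = 0.6755; mass C = 0.6755 × 12.01 = 8.113 g
mol H = 2 × (4.869 / 18.02) = 0.5404; mass H = 0.5404 × 1.008 = 0.5447 g
mass O = 10.82 − (8.658) = 2.162 g → mol O = 0.1351
Ratios (÷ 0.1351): C 4.999, H 3.999, O 1.000
→ C5H4O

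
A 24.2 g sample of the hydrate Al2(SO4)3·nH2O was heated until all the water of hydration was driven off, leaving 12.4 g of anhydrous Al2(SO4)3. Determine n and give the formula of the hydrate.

Mass of water lost = 24.2 − 12.4 = 11.8 g → 11.8 / 18.02 = 0.6548 mol H2O
Molar mass of Al2(SO4)3 = 342.17 g/mol → mol Al2(SO4)3 = 12.4 / 342.17 = 0.03624
n = 0.6548 / 0.03624 = 18.07 ≈ 18 → Al2(SO4)3·18H2O

Al2(SO4)3·18H2O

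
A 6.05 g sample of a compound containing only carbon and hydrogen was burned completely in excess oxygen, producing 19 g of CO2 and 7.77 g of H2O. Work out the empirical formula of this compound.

CH2

mol C = 19 / 44.01 = 0.4317; mass C = 0.4317 × 12.01 = 5.185 g
mol H = 2 × (7.77 / 18.02) = 0.8624; mass H = 0.8624 × 1.008 = 0.8693 g
Ratios (÷ 0.4317): C 1.000, H 1.998
→ CH2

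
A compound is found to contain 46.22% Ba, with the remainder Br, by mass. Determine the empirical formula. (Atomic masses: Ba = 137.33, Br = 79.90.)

BaBr2

Assume 100 g: 46.22 g Ba, 53.78 g Br.
Ba: 46.22 g ÷ 137.33 g/mol = 0.3366 mol
Br: 53.78 g ÷ 79.90 g/mol = 0.6731 mol
Ratios (÷ 0.3366): Ba 1.000, Br 2.000
→ BaBr2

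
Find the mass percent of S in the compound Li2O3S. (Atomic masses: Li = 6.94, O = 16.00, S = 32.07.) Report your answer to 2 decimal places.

34.14%

Molar mass = 2(6.94) + 3(16.00) + 1(32.07) = 93.950 g/mol
Mass of S per mole = 1 × 32.07 = 32.070 g
% S = 32.070 / 93.950 × 100 = 34.14%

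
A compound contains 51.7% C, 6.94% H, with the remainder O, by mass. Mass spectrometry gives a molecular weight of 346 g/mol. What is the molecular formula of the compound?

C15H24O9

Assume 100 g: 51.7 g C, 6.94 g H, 41.36 g O.
Moles — C: 51.7 / 12.01 = 4.305 mol; H: 6.94 / 1.008 = 6.885 mol; O: 41.36 / 16.00 = 2.585 mol
Ratios (÷ 2.585): C 1.665, H 2.663, O 1.000
×3: C 5.00, H 7.99, O 3.00 → C5H8O3
Empirical-formula mass = 116.11 g/mol
n = 346 / 116.11 = 2.98 ≈ 3
Molecular formula = (C5H8O3)×3 = C15H24O9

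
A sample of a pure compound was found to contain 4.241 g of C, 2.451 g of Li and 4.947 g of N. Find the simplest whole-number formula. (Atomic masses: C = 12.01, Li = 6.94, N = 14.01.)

CLiN

n(C) = 4.241/12.01 = 0.3531, n(Li) = 2.451/6.94 = 0.3532, n(N) = 4.947/14.01 = 0.3531
Ratios (÷ 0.3531): C 1.000, Li 1.000, N 1.000
→ CLiN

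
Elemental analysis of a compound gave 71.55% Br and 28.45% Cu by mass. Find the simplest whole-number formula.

Br2Cu

Assume 100 g: 71.55 g Br, 28.45 g Cu.
Br: 71.55 g ÷ 79.90 g/mol = 0.8955 mol
Cu: 28.45 g ÷ 63.55 g/mol = 0.4477 mol
Ratios (÷ 0.4477): Br 2.000, Cu 1.000
→ Br2Cu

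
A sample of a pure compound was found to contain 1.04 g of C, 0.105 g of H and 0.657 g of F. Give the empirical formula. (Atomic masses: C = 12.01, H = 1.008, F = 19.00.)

C5H6F2

n(C) = 1.04/12.01 = 0.08659, n(H) = 0.105/1.008 = 0.1042, n(F) = 0.657/19.00 = 0.03458
Ratios (÷ 0.03458): C 2.504, H 3.012, F 1.000
Scaling by 2: C 5.01, H 6.02, F 2.00 → C5H6F2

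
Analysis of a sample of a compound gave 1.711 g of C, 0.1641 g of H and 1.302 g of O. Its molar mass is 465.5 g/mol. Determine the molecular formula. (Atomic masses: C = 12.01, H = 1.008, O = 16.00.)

C21H24O12

Moles — C: 1.711 / 12.01 = 0.1425 mol; H: 0.1641 / 1.008 = 0.1628 mol; O: 1.302 / 16.00 = 0.08138 mol
Divide by the smallest (0.08138 mol O): C 1.751, H 2.001, O 1.000
Scaling by 4: C 7.00, H 8.00, O 4.00 → C7H8O4
Empirical-formula mass = 156.13 g/mol
n = 465.5 / 156.13 = 2.98 ≈ 3
Molecular formula = (C7H8O4)×3 = C21H24O12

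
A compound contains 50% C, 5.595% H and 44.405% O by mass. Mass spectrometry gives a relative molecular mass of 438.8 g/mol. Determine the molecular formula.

Assume 100 g: 50 g C, 5.595 g H, 44.405 g O.
n(C) = 50/12.01 = 4.163, n(H) = 5.595/1.008 = 5.551, n(O) = 44.405/16.00 = 2.775
Divide by the smallest (2.775 mol O): C 1.500, H 2.000, O 1.000
Scaling by 2: C 3.00, H 4.00, O 2.00 → C3H4O2
Empirical-formula mass = 72.06 g/mol
n = 438.8 / 72.06 = 6.09 ≈ 6
Molecular formula = (C3H4O2)×6 = C18H24O12

C18H24O12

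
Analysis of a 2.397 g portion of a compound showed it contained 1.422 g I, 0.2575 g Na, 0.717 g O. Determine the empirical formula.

n(I) = 1.422/126.90 = 0.01121, n(Na) = 0.2575/22.99 = 0.0112, n(O) = 0.717/16.00 = 0.04481
Smallest is Na at 0.0112 mol; normalising gives I 1.000, Na 1.000, O 4.001
Ratio ≈ 1:1:4, so the empirical formula is INaO4

INaO4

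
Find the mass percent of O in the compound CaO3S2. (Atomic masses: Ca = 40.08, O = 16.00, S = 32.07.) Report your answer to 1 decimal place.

Molar mass = 1(40.08) + 3(16.00) + 2(32.07) = 152.220 g/mol
Mass of O per mole = 3 × 16.00 = 48.000 g
% O = 48.000 / 152.220 × 100 = 31.5%

31.5%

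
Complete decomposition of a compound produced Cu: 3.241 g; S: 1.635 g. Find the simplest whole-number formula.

CuS

Cu: 3.241 g ÷ 63.55 g/mol = 0.051 mol
S: 1.635 g ÷ 32.07 g/mol = 0.05098 mol
Ratios (÷ 0.05098): Cu 1.000, S 1.000
→ CuS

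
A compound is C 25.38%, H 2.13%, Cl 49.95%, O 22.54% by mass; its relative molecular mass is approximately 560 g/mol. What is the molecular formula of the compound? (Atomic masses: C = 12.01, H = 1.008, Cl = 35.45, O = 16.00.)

C12H12Cl8O8

Assume 100 g: 25.38 g C, 2.13 g H, 49.95 g Cl, 22.54 g O.
n(C) = 25.38/12.01 = 2.113, n(H) = 2.13/1.008 = 2.113, n(Cl) = 49.95/35.45 = 1.409, n(O) = 22.54/16.00 = 1.409
Ratios (÷ 1.409): C 1.500, H 1.500, Cl 1.000, O 1.000
×2: C 3.00, H 3.00, Cl 2.00, O 2.00 → C3H3Cl2O2
Empirical-formula mass = 141.95 g/mol
n = 560 / 141.95 = 3.94 ≈ 4
Molecular formula = (C3H3Cl2O2)×4 = C12H12Cl8O8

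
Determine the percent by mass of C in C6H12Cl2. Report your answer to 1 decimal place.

Molar mass = 6(12.01) + 12(1.008) + 2(35.45) = 155.056 g/mol
Mass of C per mole = 6 × 12.01 = 72.060 g
% C = 72.060 / 155.056 × 100 = 46.5%

46.5%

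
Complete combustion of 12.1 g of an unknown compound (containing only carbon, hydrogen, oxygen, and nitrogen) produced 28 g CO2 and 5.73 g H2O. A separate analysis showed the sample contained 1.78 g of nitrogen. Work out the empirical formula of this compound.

C5H5NO

mol C = 28 / 44.01 = 0.6362; mass C = 0.6362 × 12.01 = 7.641 g
mol H = 2 × (5.73 / 18.02) = 0.6360; mass H = 0.6360 × 1.008 = 0.6410 g
mol N = 1.78 / 14.01 = 0.1271
mass O = 12.1 − (10.06) = 2.038 g → mol O = 0.1274
Divide by the smallest (0.1271 mol N): C 5.008, H 5.006, N 1.000, O 1.003
→ C5H5NO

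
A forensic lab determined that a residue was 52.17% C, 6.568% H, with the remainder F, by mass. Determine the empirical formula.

C2H3F

Assume 100 g: 52.17 g C, 6.568 g H, 41.262 g F.
n(C) = 52.17/12.01 = 4.344, n(H) = 6.568/1.008 = 6.516, n(F) = 41.262/19.00 = 2.172
Smallest is F at 2.172 mol; normalising gives C 2.000, H 3.000, F 1.000
≈ 2:3:1 → C2H3F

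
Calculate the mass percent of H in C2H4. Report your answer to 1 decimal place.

Molar mass = 2(12.01) + 4(1.008) = 28.052 g/mol
Mass of H per mole = 4 × 1.008 = 4.032 g
% H = 4.032 / 28.052 × 100 = 14.4%

14.4%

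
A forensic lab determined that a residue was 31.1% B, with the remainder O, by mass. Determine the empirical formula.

Assume 100 g: 31.1 g B, 68.9 g O.
B: 31.1 g ÷ 10.81 g/mol = 2.877 mol
O: 68.9 g ÷ 16.00 g/mol = 4.306 mol
Divide by the smallest (2.877 mol B): B 1.000, O 1.497
Multiply by 2: B 2.00, O 2.99 → B2O3

B2O3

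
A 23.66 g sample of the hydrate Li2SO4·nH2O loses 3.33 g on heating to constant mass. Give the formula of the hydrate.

Li2SO4·H2O

Mass of anhydrous Li2SO4 = 23.66 − 3.33 = 20.33 g
mol H2O = 3.33 / 18.02 = 0.1848
Molar mass of Li2SO4 = 109.95 g/mol → mol Li2SO4 = 20.33 / 109.95 = 0.1849
n = 0.1848 / 0.1849 = 1.00 ≈ 1 → Li2SO4·H2O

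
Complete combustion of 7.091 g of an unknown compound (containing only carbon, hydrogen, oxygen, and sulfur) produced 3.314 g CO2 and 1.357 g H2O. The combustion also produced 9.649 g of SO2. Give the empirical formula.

CH2OS2

mol C = 3.314 / 44.01 = 0.07530; mass C = 0.07530 × 12.01 = 0.9044 g
mol H = 2 × (1.357 / 18.02) = 0.1506; mass H = 0.1506 × 1.008 = 0.1518 g
mol S = 9.649 / 64.07 = 0.1506; mass S = 4.830 g
mass O = 7.091 − (5.886) = 1.205 g → mol O = 0.07532
Divide by the smallest (0.0753 mol C): C 1.000, H 2.000, O 1.000, S 2.000
≈ 1:2:1:2 → CH2OS2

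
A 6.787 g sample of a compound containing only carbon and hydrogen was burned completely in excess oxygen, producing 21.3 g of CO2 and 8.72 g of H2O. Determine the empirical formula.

mol C = 21.3 / 44.01 = 0.4840; mass C = 0.4840 × 12.01 = 5.813 g
mol H = 2 × (8.72 / 18.02) = 0.9678; mass H = 0.9678 × 1.008 = 0.9756 g
Ratios (÷ 0.484): C 1.000, H 2.000
≈ 1:2 → CH2

CH2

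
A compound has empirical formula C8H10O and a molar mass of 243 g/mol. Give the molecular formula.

C16H20O2

Empirical-formula mass = 122.16 g/mol
n = 243 / 122.16 = 1.99 ≈ 2
Molecular formula = (C8H10O)2 = C16H20O2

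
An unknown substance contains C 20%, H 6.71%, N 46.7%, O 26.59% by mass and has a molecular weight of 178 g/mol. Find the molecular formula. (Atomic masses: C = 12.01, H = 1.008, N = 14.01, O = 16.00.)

Assume 100 g: 20 g C, 6.71 g H, 46.7 g N, 26.59 g O.
n(C) = 20/12.01 = 1.665, n(H) = 6.71/1.008 = 6.657, n(N) = 46.7/14.01 = 3.333, n(O) = 26.59/16.00 = 1.662
Smallest is O at 1.662 mol; normalising gives C 1.002, H 4.006, N 2.006, O 1.000
Ratio ≈ 1:4:2:1, so the empirical formula is CH4N2O
Empirical-formula mass = 60.06 g/mol
n = 178 / 60.06 = 2.96 ≈ 3
Molecular formula = (CH4N2O)×3 = C3H12N6O3

C3H12N6O3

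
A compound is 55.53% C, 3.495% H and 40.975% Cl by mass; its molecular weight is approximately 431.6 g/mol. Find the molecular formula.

Assume 100 g: 55.53 g C, 3.495 g H, 40.975 g Cl.
Moles — C: 55.53 / 12.01 = 4.624 mol; H: 3.495 / 1.008 = 3.467 mol; Cl: 40.975 / 35.45 = 1.156 mol
Smallest is Cl at 1.156 mol; normalising gives C 4.000, H 3.000, Cl 1.000
→ C4H3Cl
Empirical-formula mass = 86.51 g/mol
n = 431.6 / 86.51 = 4.99 ≈ 5
Molecular formula = (C4H3Cl)×5 = C20H15Cl5

C20H15Cl5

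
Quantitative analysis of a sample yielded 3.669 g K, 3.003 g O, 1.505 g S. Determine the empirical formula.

K2O4S

Moles — K: 3.669 / 39.10 = 0.09384 mol; O: 3.003 / 16.00 = 0.1877 mol; S: 1.505 / 32.07 = 0.04693 mol
Ratios (÷ 0.04693): K 2.000, O 3.999, S 1.000
→ K2O4S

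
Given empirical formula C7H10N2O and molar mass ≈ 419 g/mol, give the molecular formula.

C21H30N6O3

Empirical-formula mass = 138.17 g/mol
n = 419 / 138.17 = 3.03 ≈ 3
Molecular formula = (C7H10N2O)3 = C21H30N6O3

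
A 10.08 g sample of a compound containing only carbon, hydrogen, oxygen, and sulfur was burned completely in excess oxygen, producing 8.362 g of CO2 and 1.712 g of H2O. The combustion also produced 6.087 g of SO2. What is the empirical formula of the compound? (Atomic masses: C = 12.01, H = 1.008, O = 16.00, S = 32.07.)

mol C = 8.362 / 44.01 = 0.1900; mass C = 0.1900 × 12.01 = 2.282 g
mol H = 2 × (1.712 / 18.02) = 0.1900; mass H = 0.1900 × 1.008 = 0.1915 g
mol S = 6.087 / 64.07 = 0.09501; mass S = 3.047 g
mass O = 10.08 − (5.520) = 4.560 g → mol O = 0.2850
Smallest is S at 0.09501 mol; normalising gives C 2.000, H 2.000, O 3.000, S 1.000
Ratio ≈ 2:2:3:1, so the empirical formula is C2H2O3S

C2H2O3S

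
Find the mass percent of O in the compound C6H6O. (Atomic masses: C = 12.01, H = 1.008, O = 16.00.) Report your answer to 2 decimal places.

17.00%

Molar mass = 6(12.01) + 6(1.008) + 1(16.00) = 94.108 g/mol
Mass of O per mole = 1 × 16.00 = 16.000 g
% O = 16.000 / 94.108 × 100 = 17.00%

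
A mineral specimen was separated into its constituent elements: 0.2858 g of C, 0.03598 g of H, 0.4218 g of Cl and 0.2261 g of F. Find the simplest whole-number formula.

Moles — C: 0.2858 / 12.01 = 0.0238 mol; H: 0.03598 / 1.008 = 0.03569 mol; Cl: 0.4218 / 35.45 = 0.0119 mol; F: 0.2261 / 19.00 = 0.0119 mol
Divide by the smallest (0.0119 mol Cl): C 2.000, H 3.000, Cl 1.000, F 1.000
≈ 2:3:1:1 → C2H3ClF

C2H3ClF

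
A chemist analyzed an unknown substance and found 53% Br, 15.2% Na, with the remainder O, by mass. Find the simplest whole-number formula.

BrNaO3

Assume 100 g: 53 g Br, 15.2 g Na, 31.8 g O.
n(Br) = 53/79.90 = 0.6633, n(Na) = 15.2/22.99 = 0.6612, n(O) = 31.8/16.00 = 1.988
Smallest is Na at 0.6612 mol; normalising gives Br 1.003, Na 1.000, O 3.006
Ratio ≈ 1:1:3, so the empirical formula is BrNaO3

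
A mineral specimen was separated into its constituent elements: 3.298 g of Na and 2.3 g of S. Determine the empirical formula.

Na2S

n(Na) = 3.298/22.99 = 0.1435, n(S) = 2.3/32.07 = 0.07172
Ratios (÷ 0.07172): Na 2.000, S 1.000
Ratio ≈ 2:1, so the empirical formula is Na2S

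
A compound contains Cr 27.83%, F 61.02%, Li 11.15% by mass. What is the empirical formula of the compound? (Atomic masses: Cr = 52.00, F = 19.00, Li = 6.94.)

Assume 100 g: 27.83 g Cr, 61.02 g F, 11.15 g Li.
Cr: 27.83 g ÷ 52.00 g/mol = 0.5352 mol
F: 61.02 g ÷ 19.00 g/mol = 3.212 mol
Li: 11.15 g ÷ 6.94 g/mol = 1.607 mol
Smallest is Cr at 0.5352 mol; normalising gives Cr 1.000, F 6.001, Li 3.002
Ratio ≈ 1:6:3, so the empirical formula is CrF6Li3

CrF6Li3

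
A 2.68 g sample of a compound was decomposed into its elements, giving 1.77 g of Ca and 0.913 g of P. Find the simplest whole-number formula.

n(Ca) = 1.77/40.08 = 0.04416, n(P) = 0.913/30.97 = 0.02948
Ratios (÷ 0.02948): Ca 1.498, P 1.000
Scaling by 2: Ca 3.00, P 2.00 → Ca3P2

Ca3P2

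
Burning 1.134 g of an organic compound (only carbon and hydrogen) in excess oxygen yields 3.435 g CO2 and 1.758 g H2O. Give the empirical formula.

mol C = 3.435 / 44.01 = 0.07805; mass C = 0.07805 × 12.01 = 0.9374 g
mol H = 2 × (1.758 / 18.02) = 0.1951; mass H = 0.1951 × 1.008 = 0.1967 g
Smallest is C at 0.07805 mol; normalising gives C 1.000, H 2.500
Scaling by 2: C 2.00, H 5.00 → C2H5

C2H5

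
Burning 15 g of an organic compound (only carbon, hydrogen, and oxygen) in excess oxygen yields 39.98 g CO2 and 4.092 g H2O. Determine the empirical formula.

mol C = 39.98 / 44.01 = 0.9084; mass C = 0.9084 × 12.01 = 10.91 g
mol H = 2 × (4.092 / 18.02) = 0.4542; mass H = 0.4542 × 1.008 = 0.4578 g
mass O = 15 − (11.37) = 3.632 g → mol O = 0.2270
Ratios (÷ 0.227): C 4.002, H 2.001, O 1.000
Ratio ≈ 4:2:1, so the empirical formula is C4H2O

C4H2O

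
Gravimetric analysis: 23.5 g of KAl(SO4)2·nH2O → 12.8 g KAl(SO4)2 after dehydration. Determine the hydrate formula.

Mass of water lost = 23.5 − 12.8 = 10.7 g → 10.7 / 18.02 = 0.5938 mol H2O
Molar mass of KAl(SO4)2 = 258.22 g/mol → mol KAl(SO4)2 = 12.8 / 258.22 = 0.04957
n = 0.5938 / 0.04957 = 11.98 ≈ 12 → KAl(SO4)2·12H2O

KAl(SO4)2·12H2O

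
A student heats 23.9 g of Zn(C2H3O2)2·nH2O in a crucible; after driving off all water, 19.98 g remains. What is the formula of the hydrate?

Mass of water lost = 23.9 − 19.98 = 3.92 g → 3.92 / 18.02 = 0.2175 mol H2O
Molar mass of Zn(C2H3O2)2 = 183.47 g/mol → mol Zn(C2H3O2)2 = 19.98 / 183.47 = 0.1089
n = 0.2175 / 0.1089 = 2.00 ≈ 2 → Zn(C2H3O2)2·2H2O

Zn(C2H3O2)2·2H2O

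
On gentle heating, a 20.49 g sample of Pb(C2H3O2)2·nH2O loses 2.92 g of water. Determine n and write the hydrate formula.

Pb(C2H3O2)2·3H2O

Mass of anhydrous Pb(C2H3O2)2 = 20.49 − 2.92 = 17.57 g
mol H2O = 2.92 / 18.02 = 0.162
Molar mass of Pb(C2H3O2)2 = 325.29 g/mol → mol Pb(C2H3O2)2 = 17.57 / 325.29 = 0.05401
n = 0.162 / 0.05401 = 3.00 ≈ 3 → Pb(C2H3O2)2·3H2O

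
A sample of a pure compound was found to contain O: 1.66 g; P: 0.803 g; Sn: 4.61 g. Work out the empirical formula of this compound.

O8P2Sn3

n(O) = 1.66/16.00 = 0.1037, n(P) = 0.803/30.97 = 0.02593, n(Sn) = 4.61/118.71 = 0.03883
Smallest is P at 0.02593 mol; normalising gives O 4.001, P 1.000, Sn 1.498
Multiply by 2: O 8.00, P 2.00, Sn 3.00 → O8P2Sn3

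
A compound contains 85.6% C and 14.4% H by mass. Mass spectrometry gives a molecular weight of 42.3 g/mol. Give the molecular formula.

Assume 100 g: 85.6 g C, 14.4 g H.
C: 85.6 g ÷ 12.01 g/mol = 7.127 mol
H: 14.4 g ÷ 1.008 g/mol = 14.29 mol
Ratios (÷ 7.127): C 1.000, H 2.004
→ CH2
Empirical-formula mass = 14.03 g/mol
n = 42.3 / 14.03 = 3.02 ≈ 3
Molecular formula = (CH2)×3 = C3H6

C3H6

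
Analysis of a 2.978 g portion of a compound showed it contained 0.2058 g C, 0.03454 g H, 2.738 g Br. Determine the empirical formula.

CH2Br2

C: 0.2058 g ÷ 12.01 g/mol = 0.01714 mol
H: 0.03454 g ÷ 1.008 g/mol = 0.03427 mol
Br: 2.738 g ÷ 79.90 g/mol = 0.03427 mol
Divide by the smallest (0.01714 mol C): C 1.000, H 2.000, Br 2.000
Ratio ≈ 1:2:2, so the empirical formula is CH2Br2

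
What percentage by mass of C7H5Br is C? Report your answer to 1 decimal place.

49.7%

Molar mass = 7(12.01) + 5(1.008) + 1(79.90) = 169.010 g/mol
Mass of C per mole = 7 × 12.01 = 84.070 g
% C = 84.070 / 169.010 × 100 = 49.7%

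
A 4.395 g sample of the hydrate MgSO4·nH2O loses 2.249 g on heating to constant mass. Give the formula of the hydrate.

Mass of anhydrous MgSO4 = 4.395 − 2.249 = 2.146 g
mol H2O = 2.249 / 18.02 = 0.1248
Molar mass of MgSO4 = 120.38 g/mol → mol MgSO4 = 2.146 / 120.38 = 0.01783
n = 0.1248 / 0.01783 = 7.00 ≈ 7 → MgSO4·7H2O

MgSO4·7H2O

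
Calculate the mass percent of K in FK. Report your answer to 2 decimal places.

Molar mass = 1(19.00) + 1(39.10) = 58.100 g/mol
Mass of K per mole = 1 × 39.10 = 39.100 g
% K = 39.100 / 58.100 × 100 = 67.30%

67.30%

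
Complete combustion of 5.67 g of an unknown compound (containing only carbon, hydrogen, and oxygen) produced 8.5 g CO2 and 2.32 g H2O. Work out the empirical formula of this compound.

mol C = 8.5 / 44.01 = 0.1931; mass C = 0.1931 × 12.01 = 2.320 g
mol H = 2 × (2.32 / 18.02) = 0.2575; mass H = 0.2575 × 1.008 = 0.2596 g
mass O = 5.67 − (2.579) = 3.091 g → mol O = 0.1932
Divide by the smallest (0.1931 mol C): C 1.000, H 1.333, O 1.000
Multiply by 3: C 3.00, H 4.00, O 3.00 → C3H4O3

C3H4O3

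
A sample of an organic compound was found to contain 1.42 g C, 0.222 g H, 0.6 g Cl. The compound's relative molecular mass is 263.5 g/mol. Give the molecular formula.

C14H26Cl2

Moles — C: 1.42 / 12.01 = 0.1182 mol; H: 0.222 / 1.008 = 0.2202 mol; Cl: 0.6 / 35.45 = 0.01693 mol
Divide by the smallest (0.01693 mol Cl): C 6.986, H 13.012, Cl 1.000
Ratio ≈ 7:13:1, so the empirical formula is C7H13Cl
Empirical-formula mass = 132.62 g/mol
n = 263.5 / 132.62 = 1.99 ≈ 2
Molecular formula = (C7H13Cl)×2 = C14H26Cl2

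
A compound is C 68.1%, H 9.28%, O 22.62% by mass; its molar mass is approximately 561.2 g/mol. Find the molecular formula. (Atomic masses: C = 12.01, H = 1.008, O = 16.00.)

C32H52O8

Assume 100 g: 68.1 g C, 9.28 g H, 22.62 g O.
Moles — C: 68.1 / 12.01 = 5.67 mol; H: 9.28 / 1.008 = 9.206 mol; O: 22.62 / 16.00 = 1.414 mol
Divide by the smallest (1.414 mol O): C 4.011, H 6.512, O 1.000
Multiply by 2: C 8.02, H 13.02, O 2.00 → C8H13O2
Empirical-formula mass = 141.18 g/mol
n = 561.2 / 141.18 = 3.97 ≈ 4
Molecular formula = (C8H13O2)×4 = C32H52O8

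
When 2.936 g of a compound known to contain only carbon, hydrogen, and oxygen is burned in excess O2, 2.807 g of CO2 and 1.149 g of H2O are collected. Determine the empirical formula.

CH2O2

mol C = 2.807 / 44.01 = 0.06378; mass C = 0.06378 × 12.01 = 0.7660 g
mol H = 2 × (1.149 / 18.02) = 0.1275; mass H = 0.1275 × 1.008 = 0.1285 g
mass O = 2.936 − (0.8946) = 2.041 g → mol O = 0.1276
Ratios (÷ 0.06378): C 1.000, H 1.999, O 2.000
→ CH2O2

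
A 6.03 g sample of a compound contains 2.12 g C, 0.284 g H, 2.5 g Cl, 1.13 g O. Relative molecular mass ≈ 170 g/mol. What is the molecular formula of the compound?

C5H8Cl2O2

C: 2.12 g ÷ 12.01 g/mol = 0.1765 mol
H: 0.284 g ÷ 1.008 g/mol = 0.2817 mol
Cl: 2.5 g ÷ 35.45 g/mol = 0.07052 mol
O: 1.13 g ÷ 16.00 g/mol = 0.07062 mol
Ratios (÷ 0.07052): C 2.503, H 3.995, Cl 1.000, O 1.001
Scaling by 2: C 5.01, H 7.99, Cl 2.00, O 2.00 → C5H8Cl2O2
Empirical-formula mass = 171.01 g/mol
n = 170 / 171.01 = 0.99 ≈ 1
Molecular formula = empirical formula = C5H8Cl2O2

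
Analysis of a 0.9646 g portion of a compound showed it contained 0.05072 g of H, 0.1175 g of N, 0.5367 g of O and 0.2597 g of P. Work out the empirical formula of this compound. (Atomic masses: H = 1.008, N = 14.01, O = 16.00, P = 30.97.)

H6NO4P

Moles — H: 0.05072 / 1.008 = 0.05032 mol; N: 0.1175 / 14.01 = 0.008387 mol; O: 0.5367 / 16.00 = 0.03354 mol; P: 0.2597 / 30.97 = 0.008386 mol
Ratios (÷ 0.008386): H 6.001, N 1.000, O 4.000, P 1.000
→ H6NO4P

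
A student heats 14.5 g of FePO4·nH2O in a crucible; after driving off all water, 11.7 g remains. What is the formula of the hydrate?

FePO4·2H2O

Mass of water lost = 14.5 − 11.7 = 2.8 g → 2.8 / 18.02 = 0.1554 mol H2O
Molar mass of FePO4 = 150.82 g/mol → mol FePO4 = 11.7 / 150.82 = 0.07758
n = 0.1554 / 0.07758 = 2.00 ≈ 2 → FePO4·2H2O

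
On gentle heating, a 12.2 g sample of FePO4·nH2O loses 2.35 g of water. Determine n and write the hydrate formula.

Mass of anhydrous FePO4 = 12.2 − 2.35 = 9.85 g
mol H2O = 2.35 / 18.02 = 0.1304
Molar mass of FePO4 = 150.82 g/mol → mol FePO4 = 9.85 / 150.82 = 0.06531
n = 0.1304 / 0.06531 = 2.00 ≈ 2 → FePO4·2H2O

FePO4·2H2O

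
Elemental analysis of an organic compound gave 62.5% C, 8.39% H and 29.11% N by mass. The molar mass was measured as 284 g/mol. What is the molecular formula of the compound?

Assume 100 g: 62.5 g C, 8.39 g H, 29.11 g N.
n(C) = 62.5/12.01 = 5.204, n(H) = 8.39/1.008 = 8.323, n(N) = 29.11/14.01 = 2.078
Smallest is N at 2.078 mol; normalising gives C 2.505, H 4.006, N 1.000
Multiply by 2: C 5.01, H 8.01, N 2.00 → C5H8N2
Empirical-formula mass = 96.13 g/mol
n = 284 / 96.13 = 2.95 ≈ 3
Molecular formula = (C5H8N2)×3 = C15H24N6

C15H24N6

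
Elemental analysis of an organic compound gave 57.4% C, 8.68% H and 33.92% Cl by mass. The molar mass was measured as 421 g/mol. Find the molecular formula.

Assume 100 g: 57.4 g C, 8.68 g H, 33.92 g Cl.
C: 57.4 g ÷ 12.01 g/mol = 4.779 mol
H: 8.68 g ÷ 1.008 g/mol = 8.611 mol
Cl: 33.92 g ÷ 35.45 g/mol = 0.9568 mol
Smallest is Cl at 0.9568 mol; normalising gives C 4.995, H 9.000, Cl 1.000
≈ 5:9:1 → C5H9Cl
Empirical-formula mass = 104.57 g/mol
n = 421 / 104.57 = 4.03 ≈ 4
Molecular formula = (C5H9Cl)×4 = C20H36Cl4

C20H36Cl4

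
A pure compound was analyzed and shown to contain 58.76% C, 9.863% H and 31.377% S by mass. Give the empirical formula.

Assume 100 g: 58.76 g C, 9.863 g H, 31.377 g S.
n(C) = 58.76/12.01 = 4.893, n(H) = 9.863/1.008 = 9.785, n(S) = 31.377/32.07 = 0.9784
Divide by the smallest (0.9784 mol S): C 5.001, H 10.001, S 1.000
≈ 5:10:1 → C5H10S

C5H10S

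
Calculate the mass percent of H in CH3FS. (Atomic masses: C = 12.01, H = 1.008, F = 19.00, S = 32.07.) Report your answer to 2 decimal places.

Molar mass = 1(12.01) + 3(1.008) + 1(19.00) + 1(32.07) = 66.104 g/mol
Mass of H per mole = 3 × 1.008 = 3.024 g
% H = 3.024 / 66.104 × 100 = 4.57%

4.57%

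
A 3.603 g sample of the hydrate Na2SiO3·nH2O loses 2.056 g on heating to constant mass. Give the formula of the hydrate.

Na2SiO3·9H2O

Mass of anhydrous Na2SiO3 = 3.603 − 2.056 = 1.547 g
mol H2O = 2.056 / 18.02 = 0.1141
Molar mass of Na2SiO3 = 122.07 g/mol → mol Na2SiO3 = 1.547 / 122.07 = 0.01267
n = 0.1141 / 0.01267 = 9.00 ≈ 9 → Na2SiO3·9H2O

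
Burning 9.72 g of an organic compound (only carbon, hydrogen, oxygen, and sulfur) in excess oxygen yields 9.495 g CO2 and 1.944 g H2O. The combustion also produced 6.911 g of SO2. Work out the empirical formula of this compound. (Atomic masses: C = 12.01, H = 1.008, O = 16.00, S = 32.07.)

C2H2O2S

mol C = 9.495 / 44.01 = 0.2157; mass C = 0.2157 × 12.01 = 2.591 g
mol H = 2 × (1.944 / 18.02) = 0.2158; mass H = 0.2158 × 1.008 = 0.2175 g
mol S = 6.911 / 64.07 = 0.1079; mass S = 3.459 g
mass O = 9.72 − (6.268) = 3.452 g → mol O = 0.2158
Ratios (÷ 0.1079): C 2.000, H 2.000, O 2.000, S 1.000
→ C2H2O2S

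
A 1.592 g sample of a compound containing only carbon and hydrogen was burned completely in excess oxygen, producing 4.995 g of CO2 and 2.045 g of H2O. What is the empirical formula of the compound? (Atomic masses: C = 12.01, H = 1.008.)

mol C = 4.995 / 44.01 = 0.1135; mass C = 0.1135 × 12.01 = 1.363 g
mol H = 2 × (2.045 / 18.02) = 0.2270; mass H = 0.2270 × 1.008 = 0.2288 g
Divide by the smallest (0.1135 mol C): C 1.000, H 2.000
→ CH2

CH2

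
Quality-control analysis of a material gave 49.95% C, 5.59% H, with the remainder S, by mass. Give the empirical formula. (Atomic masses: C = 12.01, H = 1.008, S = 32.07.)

Assume 100 g: 49.95 g C, 5.59 g H, 44.46 g S.
Moles — C: 49.95 / 12.01 = 4.159 mol; H: 5.59 / 1.008 = 5.546 mol; S: 44.46 / 32.07 = 1.386 mol
Divide by the smallest (1.386 mol S): C 3.000, H 4.000, S 1.000
≈ 3:4:1 → C3H4S

C3H4S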